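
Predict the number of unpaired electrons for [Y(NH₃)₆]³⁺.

0

Ligand charges: ammonia is neutral. With an overall charge of +3 the yttrium centre must be in the +3 oxidation state.
Y sits in group 3, so the d-electron count is 3 − 3 = 0.
In an octahedral field the d⁰ configuration is t₂g⁰e_g⁰, giving 0 unpaired electrons.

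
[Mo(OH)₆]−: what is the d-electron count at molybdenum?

Summing ligand charges against the −1 overall charge gives an oxidation state of +5 for molybdenum.
Group 6 minus oxidation state 5 gives a d¹ configuration.

d1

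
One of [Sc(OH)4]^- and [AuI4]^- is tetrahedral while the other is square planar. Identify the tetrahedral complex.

[Sc(OH)4]^-

For [Sc(OH)4]^-: Each hydroxide is −1; balancing the −1 overall charge requires Sc(III). Group 3 minus oxidation state 3 gives a d⁰ configuration. A d⁰ ion has no crystal-field stabilisation preference between square planar and tetrahedral, so four ligands adopt the sterically favoured tetrahedral geometry. → tetrahedral.
For [AuI4]^-: Each iodide is −1; balancing the −1 overall charge requires Au(III). Gold is a group-11 element; Au(III) is therefore d⁸. A 5d d⁸ ion has a large crystal-field splitting; square planar leaves the high-energy d_{x²−y²} orbital empty and maximises CFSE. → square planar.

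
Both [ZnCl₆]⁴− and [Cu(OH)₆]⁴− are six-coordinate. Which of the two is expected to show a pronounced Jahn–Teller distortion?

[Cu(OH)₆]⁴−

[ZnCl₆]⁴−: Summing ligand charges against the −4 overall charge gives an oxidation state of +2 for zinc. Group 12 minus oxidation state 2 gives a d¹⁰ configuration. The d¹⁰ configuration leaves the e_g set evenly filled (or empty) — no strong Jahn–Teller driving force.
[Cu(OH)₆]⁴−: Each hydroxide is −1; balancing the −4 overall charge requires Cu(II). Cu sits in group 11, so the d-electron count is 11 − 2 = 9. The t₂g⁶e_g³ configuration has an unevenly filled e_g set; the Jahn–Teller theorem predicts a tetragonal distortion (typically axial elongation) to lift the degeneracy.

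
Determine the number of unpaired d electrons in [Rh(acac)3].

0

Summing ligand charges against the 0 overall charge gives an oxidation state of +3 for rhodium.
Group 9 minus oxidation state 3 gives a d⁶ configuration.
Counting donor atoms: 3×acetylacetonate (bidentate) → 6 donors. Coordination number = 6.
The spin state decides the count: a 4d ion has a large Δₒ and is invariably low-spin.
An octahedral low-spin d⁶ ion is t₂g⁶e_g⁰, giving 0 unpaired electrons.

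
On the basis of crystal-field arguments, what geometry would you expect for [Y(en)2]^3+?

Summing ligand charges against the +3 overall charge gives an oxidation state of +3 for yttrium.
Group 3 minus oxidation state 3 gives a d⁰ configuration.
Counting donor atoms: 2×ethylenediamine (bidentate) → 4 donors. Coordination number = 4.
A d⁰ ion has no crystal-field stabilisation preference between square planar and tetrahedral, so four ligands adopt the sterically favoured tetrahedral geometry.

tetrahedral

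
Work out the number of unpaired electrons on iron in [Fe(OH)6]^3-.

Ligand charges: each hydroxide is −1. With an overall charge of −3 the iron centre must be in the +3 oxidation state.
Group 8 minus oxidation state 3 gives a d⁵ configuration.
The spin state decides the count: Hydroxide is a weak-field ligand for a first-row metal, so the complex is high-spin.
An octahedral high-spin d⁵ ion is t₂g³e_g², giving 5 unpaired electrons.

5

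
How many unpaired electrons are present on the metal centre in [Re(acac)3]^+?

3

Each acetylacetonate is −1; balancing the +1 overall charge requires Re(IV).
Group 7 minus oxidation state 4 gives a d³ configuration.
Counting donor atoms: 3×acetylacetonate (bidentate) → 6 donors. Coordination number = 6.
In an octahedral field the d³ configuration is t₂g³e_g⁰ (only one arrangement possible), giving 3 unpaired electrons.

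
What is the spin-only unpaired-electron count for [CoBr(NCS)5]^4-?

3

Summing ligand charges against the −4 overall charge gives an oxidation state of +2 for cobalt.
Cobalt is a group-9 element; Co(II) is therefore d⁷.
The spin state decides the count: Bromide and isothiocyanate are weak-field ligands for a first-row metal, so the complex is high-spin.
An octahedral high-spin d⁷ ion is t₂g⁵e_g², giving 3 unpaired electrons.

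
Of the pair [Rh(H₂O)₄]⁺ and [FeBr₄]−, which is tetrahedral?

[FeBr₄]−

For [Rh(H₂O)₄]⁺: Ligand charges: water is neutral. With an overall charge of +1 the rhodium centre must be in the +1 oxidation state. Rh sits in group 9, so the d-electron count is 9 − 1 = 8. A 4d d⁸ ion has a large crystal-field splitting; square planar leaves the high-energy d_{x²−y²} orbital empty and maximises CFSE. → square planar.
For [FeBr₄]−: Ligand charges: each bromide is −1. With an overall charge of −1 the iron centre must be in the +3 oxidation state. Group 8 minus oxidation state 3 gives a d⁵ configuration. A high-spin d⁵ ion has zero CFSE in either geometry, so four ligands adopt the sterically favoured tetrahedral geometry. → tetrahedral.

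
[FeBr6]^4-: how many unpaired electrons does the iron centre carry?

4 unpaired electrons

Ligand charges: each bromide is −1. With an overall charge of −4 the iron centre must be in the +2 oxidation state.
Iron is a group-8 element; Fe(II) is therefore d⁶.
The spin state decides the count: Bromide is a weak-field ligand for a first-row metal, so the complex is high-spin.
An octahedral high-spin d⁶ ion is t₂g⁴e_g², giving 4 unpaired electrons.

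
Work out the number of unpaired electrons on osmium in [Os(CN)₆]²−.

2 unpaired electrons

Ligand charges: each cyanide is −1. With an overall charge of −2 the osmium centre must be in the +4 oxidation state.
Os sits in group 8, so the d-electron count is 8 − 4 = 4.
The spin state decides the count: a 5d ion has a large Δₒ and is invariably low-spin.
An octahedral low-spin d⁴ ion is t₂g⁴e_g⁰, giving 2 unpaired electrons.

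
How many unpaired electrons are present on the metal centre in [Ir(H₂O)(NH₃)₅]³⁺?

Summing ligand charges against the +3 overall charge gives an oxidation state of +3 for iridium.
Iridium is a group-9 element; Ir(III) is therefore d⁶.
The spin state decides the count: a 5d ion has a large Δₒ and is invariably low-spin.
An octahedral low-spin d⁶ ion is t₂g⁶e_g⁰, giving 0 unpaired electrons.

0 unpaired electrons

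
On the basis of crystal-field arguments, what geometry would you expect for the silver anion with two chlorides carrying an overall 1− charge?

Summing ligand charges against the −1 overall charge gives an oxidation state of +1 for silver.
Group 11 minus oxidation state 1 gives a d¹⁰ configuration.
Coordination number: 2.
A d¹⁰ ion with only two ligands adopts a linear arrangement (sp hybridisation; no CFSE preference).

linear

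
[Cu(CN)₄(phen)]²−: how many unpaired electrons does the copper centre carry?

Each cyanide is −1; 1,10-phenanthroline is neutral; balancing the −2 overall charge requires Cu(II).
Cu sits in group 11, so the d-electron count is 11 − 2 = 9.
Counting donor atoms: 4×cyanide (monodentate) → 4 donors; 1×1,10-phenanthroline (bidentate) → 2 donors. Coordination number = 6.
In an octahedral field the d⁹ configuration is t₂g⁶e_g³ (only one arrangement possible), giving 1 unpaired electron.

1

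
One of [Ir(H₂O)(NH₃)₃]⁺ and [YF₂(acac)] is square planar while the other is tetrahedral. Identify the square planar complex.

[Ir(H₂O)(NH₃)₃]⁺

For [Ir(H₂O)(NH₃)₃]⁺: Ligand charges: water is neutral; ammonia is neutral. With an overall charge of +1 the iridium centre must be in the +1 oxidation state. Iridium is a group-9 element; Ir(I) is therefore d⁸. A 5d d⁸ ion has a large crystal-field splitting; square planar leaves the high-energy d_{x²−y²} orbital empty and maximises CFSE. → square planar.
For [YF₂(acac)]: Each fluoride is −1; each acetylacetonate is −1; balancing the 0 overall charge requires Y(III). Group 3 minus oxidation state 3 gives a d⁰ configuration. A d⁰ ion has no crystal-field stabilisation preference between square planar and tetrahedral, so four ligands adopt the sterically favoured tetrahedral geometry. → tetrahedral.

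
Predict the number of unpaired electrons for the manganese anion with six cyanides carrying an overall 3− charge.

Ligand charges: each cyanide is −1. With an overall charge of −3 the manganese centre must be in the +3 oxidation state.
Mn sits in group 7, so the d-electron count is 7 − 3 = 4.
The spin state decides the count: Cyanide is a strong-field ligand (high in the spectrochemical series) for a first-row metal, so the complex is low-spin.
An octahedral low-spin d⁴ ion is t₂g⁴e_g⁰, giving 2 unpaired electrons.

2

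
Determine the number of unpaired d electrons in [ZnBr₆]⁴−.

Ligand charges: each bromide is −1. With an overall charge of −4 the zinc centre must be in the +2 oxidation state.
Zn sits in group 12, so the d-electron count is 12 − 2 = 10.
In an octahedral field the d¹⁰ configuration is t₂g⁶e_g⁴, giving 0 unpaired electrons.

0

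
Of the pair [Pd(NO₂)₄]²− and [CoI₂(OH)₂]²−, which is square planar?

For [Pd(NO₂)₄]²−: Summing ligand charges against the −2 overall charge gives an oxidation state of +2 for palladium. Palladium is a group-10 element; Pd(II) is therefore d⁸. A 4d d⁸ ion has a large crystal-field splitting; square planar leaves the high-energy d_{x²−y²} orbital empty and maximises CFSE. → square planar.
For [CoI₂(OH)₂]²−: Ligand charges: each iodide is −1; each hydroxide is −1. With an overall charge of −2 the cobalt centre must be in the +2 oxidation state. Group 9 minus oxidation state 2 gives a d⁷ configuration. For a high-spin 3d d⁷ ion with weak-field ligands the small Δₜ gives little square-planar CFSE advantage, so four ligands adopt the sterically favoured tetrahedral geometry. → tetrahedral.

[Pd(NO₂)₄]²−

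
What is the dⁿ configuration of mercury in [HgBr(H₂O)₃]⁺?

Each bromide is −1; water is neutral; balancing the +1 overall charge requires Hg(II).
Hg sits in group 12, so the d-electron count is 12 − 2 = 10.

d¹⁰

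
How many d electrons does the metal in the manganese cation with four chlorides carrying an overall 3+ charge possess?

Ligand charges: each chloride is −1. With an overall charge of +3 the manganese centre must be in the +7 oxidation state.
Manganese is a group-7 element; Mn(VII) is therefore d⁰.

d0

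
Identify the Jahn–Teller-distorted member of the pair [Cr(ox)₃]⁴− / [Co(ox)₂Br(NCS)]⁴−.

[Cr(ox)₃]⁴−: Each oxalate is −2; balancing the −4 overall charge requires Cr(II). Group 6 minus oxidation state 2 gives a d⁴ configuration. Oxalate is a weak-field ligand for a first-row metal, so the complex is high-spin. The t₂g³e_g¹ (high-spin) configuration has an unevenly filled e_g set; the Jahn–Teller theorem predicts a tetragonal distortion (typically axial elongation) to lift the degeneracy.
[Co(ox)₂Br(NCS)]⁴−: Summing ligand charges against the −4 overall charge gives an oxidation state of +2 for cobalt. Group 9 minus oxidation state 2 gives a d⁷ configuration. Bromide, isothiocyanate, and oxalate are weak-field ligands for a first-row metal, so the complex is high-spin. The d⁷ configuration leaves the e_g set evenly filled (or empty) — no strong Jahn–Teller driving force.

[Cr(ox)₃]⁴−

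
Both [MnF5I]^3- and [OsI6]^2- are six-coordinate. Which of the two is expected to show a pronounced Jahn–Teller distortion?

[MnF5I]^3-: Each fluoride is −1; each iodide is −1; balancing the −3 overall charge requires Mn(III). Manganese is a group-7 element; Mn(III) is therefore d⁴. Fluoride and iodide are weak-field ligands for a first-row metal, so the complex is high-spin. The t₂g³e_g¹ (high-spin) configuration has an unevenly filled e_g set; the Jahn–Teller theorem predicts a tetragonal distortion (typically axial elongation) to lift the degeneracy.
[OsI6]^2-: Summing ligand charges against the −2 overall charge gives an oxidation state of +4 for osmium. Group 8 minus oxidation state 4 gives a d⁴ configuration. A 5d ion has a large Δₒ and is invariably low-spin. The d⁴ configuration leaves the e_g set evenly filled (or empty) — no strong Jahn–Teller driving force.

[MnF5I]^3-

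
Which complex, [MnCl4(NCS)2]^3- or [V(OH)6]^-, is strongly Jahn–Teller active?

[MnCl4(NCS)2]^3-: Summing ligand charges against the −3 overall charge gives an oxidation state of +3 for manganese. Group 7 minus oxidation state 3 gives a d⁴ configuration. Chloride and isothiocyanate are weak-field ligands for a first-row metal, so the complex is high-spin. The t₂g³e_g¹ (high-spin) configuration has an unevenly filled e_g set; the Jahn–Teller theorem predicts a tetragonal distortion (typically axial elongation) to lift the degeneracy.
[V(OH)6]^-: Each hydroxide is −1; balancing the −1 overall charge requires V(V). Vanadium is a group-5 element; V(V) is therefore d⁰. The d⁰ configuration leaves the e_g set evenly filled (or empty) — no strong Jahn–Teller driving force.

[MnCl4(NCS)2]^3-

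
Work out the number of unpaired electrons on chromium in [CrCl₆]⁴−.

4 unpaired electrons

Ligand charges: each chloride is −1. With an overall charge of −4 the chromium centre must be in the +2 oxidation state.
Group 6 minus oxidation state 2 gives a d⁴ configuration.
The spin state decides the count: Chloride is a weak-field ligand for a first-row metal, so the complex is high-spin.
An octahedral high-spin d⁴ ion is t₂g³e_g¹, giving 4 unpaired electrons.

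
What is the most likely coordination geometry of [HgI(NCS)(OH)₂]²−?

Each iodide is −1; each isothiocyanate is −1; each hydroxide is −1; balancing the −2 overall charge requires Hg(II).
Group 12 minus oxidation state 2 gives a d¹⁰ configuration.
With 4 monodentate ligands the coordination number is 4.
A d¹⁰ ion has no crystal-field stabilisation preference between square planar and tetrahedral, so four ligands adopt the sterically favoured tetrahedral geometry.

tetrahedral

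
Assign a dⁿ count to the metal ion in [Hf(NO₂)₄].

d⁰

Summing ligand charges against the 0 overall charge gives an oxidation state of +4 for hafnium.
Hafnium is a group-4 element; Hf(IV) is therefore d⁰.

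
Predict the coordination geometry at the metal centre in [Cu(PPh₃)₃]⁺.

trigonal planar

Triphenylphosphine is neutral; balancing the +1 overall charge requires Cu(I).
Cu sits in group 11, so the d-electron count is 11 − 1 = 10.
With 3 monodentate ligands the coordination number is 3.
Three ligands around a d¹⁰ centre minimise repulsion in a trigonal-planar arrangement.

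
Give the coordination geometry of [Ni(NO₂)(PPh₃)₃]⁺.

square planar

Ligand charges: each nitro (N-bound nitrite) is −1; triphenylphosphine is neutral. With an overall charge of +1 the nickel centre must be in the +2 oxidation state.
Group 10 minus oxidation state 2 gives a d⁸ configuration.
Coordination number: 4.
Nitro (N-bound nitrite) and triphenylphosphine are strong-field ligands (high in the spectrochemical series).
A 3d d⁸ ion with strong-field ligands gains enough CFSE to favour square planar over tetrahedral.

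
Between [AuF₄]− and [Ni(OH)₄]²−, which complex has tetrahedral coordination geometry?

For [AuF₄]−: Ligand charges: each fluoride is −1. With an overall charge of −1 the gold centre must be in the +3 oxidation state. Gold is a group-11 element; Au(III) is therefore d⁸. A 5d d⁸ ion has a large crystal-field splitting; square planar leaves the high-energy d_{x²−y²} orbital empty and maximises CFSE. → square planar.
For [Ni(OH)₄]²−: Ligand charges: each hydroxide is −1. With an overall charge of −2 the nickel centre must be in the +2 oxidation state. Ni sits in group 10, so the d-electron count is 10 − 2 = 8. Hydroxide is a weak-field ligand. With weak-field ligands the CFSE gain from square planar is small, so a 3d d⁸ ion takes the sterically preferred tetrahedral geometry. → tetrahedral.

[Ni(OH)₄]²−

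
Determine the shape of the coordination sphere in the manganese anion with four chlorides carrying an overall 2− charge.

Each chloride is −1; balancing the −2 overall charge requires Mn(II).
Mn sits in group 7, so the d-electron count is 7 − 2 = 5.
With 4 monodentate ligands the coordination number is 4.
Chloride is a weak-field ligand.
A high-spin d⁵ ion has zero CFSE in either geometry, so four ligands adopt the sterically favoured tetrahedral geometry.

tetrahedral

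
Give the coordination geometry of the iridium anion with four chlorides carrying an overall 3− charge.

Each chloride is −1; balancing the −3 overall charge requires Ir(I).
Group 9 minus oxidation state 1 gives a d⁸ configuration.
With 4 monodentate ligands the coordination number is 4.
A 5d d⁸ ion has a large crystal-field splitting; square planar leaves the high-energy d_{x²−y²} orbital empty and maximises CFSE.

square planar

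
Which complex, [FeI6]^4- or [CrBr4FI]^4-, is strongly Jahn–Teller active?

[CrBr4FI]^4-

[FeI6]^4-: Each iodide is −1; balancing the −4 overall charge requires Fe(II). Group 8 minus oxidation state 2 gives a d⁶ configuration. Iodide is a weak-field ligand for a first-row metal, so the complex is high-spin. The d⁶ configuration leaves the e_g set evenly filled (or empty) — no strong Jahn–Teller driving force.
[CrBr4FI]^4-: Ligand charges: each bromide is −1; each fluoride is −1; each iodide is −1. With an overall charge of −4 the chromium centre must be in the +2 oxidation state. Group 6 minus oxidation state 2 gives a d⁴ configuration. Bromide, fluoride, and iodide are weak-field ligands for a first-row metal, so the complex is high-spin. The t₂g³e_g¹ (high-spin) configuration has an unevenly filled e_g set; the Jahn–Teller theorem predicts a tetragonal distortion (typically axial elongation) to lift the degeneracy.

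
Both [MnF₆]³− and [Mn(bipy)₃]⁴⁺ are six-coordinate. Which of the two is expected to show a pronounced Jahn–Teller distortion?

[MnF₆]³−

[MnF₆]³−: Ligand charges: each fluoride is −1. With an overall charge of −3 the manganese centre must be in the +3 oxidation state. Mn sits in group 7, so the d-electron count is 7 − 3 = 4. Fluoride is a weak-field ligand for a first-row metal, so the complex is high-spin. The t₂g³e_g¹ (high-spin) configuration has an unevenly filled e_g set; the Jahn–Teller theorem predicts a tetragonal distortion (typically axial elongation) to lift the degeneracy.
[Mn(bipy)₃]⁴⁺: Ligand charges: 2,2′-bipyridine is neutral. With an overall charge of +4 the manganese centre must be in the +4 oxidation state. Group 7 minus oxidation state 4 gives a d³ configuration. The d³ configuration leaves the e_g set evenly filled (or empty) — no strong Jahn–Teller driving force.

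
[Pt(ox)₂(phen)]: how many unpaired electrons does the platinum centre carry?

0

Summing ligand charges against the 0 overall charge gives an oxidation state of +4 for platinum.
Group 10 minus oxidation state 4 gives a d⁶ configuration.
Counting donor atoms: 2×oxalate (bidentate) → 4 donors; 1×1,10-phenanthroline (bidentate) → 2 donors. Coordination number = 6.
The spin state decides the count: a 5d ion has a large Δₒ and is invariably low-spin.
An octahedral low-spin d⁶ ion is t₂g⁶e_g⁰, giving 0 unpaired electrons.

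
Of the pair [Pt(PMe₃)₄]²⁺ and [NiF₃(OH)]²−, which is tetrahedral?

[NiF₃(OH)]²−

For [Pt(PMe₃)₄]²⁺: Trimethylphosphine is neutral; balancing the +2 overall charge requires Pt(II). Platinum is a group-10 element; Pt(II) is therefore d⁸. A 5d d⁸ ion has a large crystal-field splitting; square planar leaves the high-energy d_{x²−y²} orbital empty and maximises CFSE. → square planar.
For [NiF₃(OH)]²−: Ligand charges: each fluoride is −1; each hydroxide is −1. With an overall charge of −2 the nickel centre must be in the +2 oxidation state. Group 10 minus oxidation state 2 gives a d⁸ configuration. Fluoride and hydroxide are weak-field ligands. With weak-field ligands the CFSE gain from square planar is small, so a 3d d⁸ ion takes the sterically preferred tetrahedral geometry. → tetrahedral.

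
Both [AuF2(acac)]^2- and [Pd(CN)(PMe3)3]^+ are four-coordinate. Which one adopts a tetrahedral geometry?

[AuF2(acac)]^2-

For [AuF2(acac)]^2-: Summing ligand charges against the −2 overall charge gives an oxidation state of +1 for gold. Gold is a group-11 element; Au(I) is therefore d¹⁰. A d¹⁰ ion has no crystal-field stabilisation preference between square planar and tetrahedral, so four ligands adopt the sterically favoured tetrahedral geometry. → tetrahedral.
For [Pd(CN)(PMe3)3]^+: Ligand charges: each cyanide is −1; trimethylphosphine is neutral. With an overall charge of +1 the palladium centre must be in the +2 oxidation state. Group 10 minus oxidation state 2 gives a d⁸ configuration. A 4d d⁸ ion has a large crystal-field splitting; square planar leaves the high-energy d_{x²−y²} orbital empty and maximises CFSE. → square planar.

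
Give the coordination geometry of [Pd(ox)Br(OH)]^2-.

Summing ligand charges against the −2 overall charge gives an oxidation state of +2 for palladium.
Group 10 minus oxidation state 2 gives a d⁸ configuration.
Counting donor atoms: 1×oxalate (bidentate) → 2 donors; 1×bromide (monodentate) → 1 donor; 1×hydroxide (monodentate) → 1 donor. Coordination number = 4.
A 4d d⁸ ion has a large crystal-field splitting; square planar leaves the high-energy d_{x²−y²} orbital empty and maximises CFSE.

square planar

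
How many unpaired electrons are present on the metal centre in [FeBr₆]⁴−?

Ligand charges: each bromide is −1. With an overall charge of −4 the iron centre must be in the +2 oxidation state.
Group 8 minus oxidation state 2 gives a d⁶ configuration.
The spin state decides the count: Bromide is a weak-field ligand for a first-row metal, so the complex is high-spin.
An octahedral high-spin d⁶ ion is t₂g⁴e_g², giving 4 unpaired electrons.

4 unpaired electrons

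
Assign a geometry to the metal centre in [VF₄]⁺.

Ligand charges: each fluoride is −1. With an overall charge of +1 the vanadium centre must be in the +5 oxidation state.
Group 5 minus oxidation state 5 gives a d⁰ configuration.
Coordination number: 4.
A d⁰ ion has no crystal-field stabilisation preference between square planar and tetrahedral, so four ligands adopt the sterically favoured tetrahedral geometry.

tetrahedral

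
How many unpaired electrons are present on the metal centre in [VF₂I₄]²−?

Each fluoride is −1; each iodide is −1; balancing the −2 overall charge requires V(IV).
V sits in group 5, so the d-electron count is 5 − 4 = 1.
In an octahedral field the d¹ configuration is t₂g¹e_g⁰ (only one arrangement possible), giving 1 unpaired electron.

1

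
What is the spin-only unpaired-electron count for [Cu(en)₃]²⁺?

1

Summing ligand charges against the +2 overall charge gives an oxidation state of +2 for copper.
Group 11 minus oxidation state 2 gives a d⁹ configuration.
Counting donor atoms: 3×ethylenediamine (bidentate) → 6 donors. Coordination number = 6.
In an octahedral field the d⁹ configuration is t₂g⁶e_g³ (only one arrangement possible), giving 1 unpaired electron.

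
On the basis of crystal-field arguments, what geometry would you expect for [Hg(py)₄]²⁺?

Pyridine is neutral; balancing the +2 overall charge requires Hg(II).
Group 12 minus oxidation state 2 gives a d¹⁰ configuration.
With 4 monodentate ligands the coordination number is 4.
A d¹⁰ ion has no crystal-field stabilisation preference between square planar and tetrahedral, so four ligands adopt the sterically favoured tetrahedral geometry.

tetrahedral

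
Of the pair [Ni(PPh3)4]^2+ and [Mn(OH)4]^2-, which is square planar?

For [Ni(PPh3)4]^2+: Summing ligand charges against the +2 overall charge gives an oxidation state of +2 for nickel. Ni sits in group 10, so the d-electron count is 10 − 2 = 8. Triphenylphosphine is a strong-field ligand (high in the spectrochemical series). A 3d d⁸ ion with strong-field ligands gains enough CFSE to favour square planar over tetrahedral. → square planar.
For [Mn(OH)4]^2-: Summing ligand charges against the −2 overall charge gives an oxidation state of +2 for manganese. Manganese is a group-7 element; Mn(II) is therefore d⁵. A high-spin d⁵ ion has zero CFSE in either geometry, so four ligands adopt the sterically favoured tetrahedral geometry. → tetrahedral.

[Ni(PPh3)4]^2+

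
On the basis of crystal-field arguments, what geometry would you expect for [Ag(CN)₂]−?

Summing ligand charges against the −1 overall charge gives an oxidation state of +1 for silver.
Silver is a group-11 element; Ag(I) is therefore d¹⁰.
With 2 monodentate ligands the coordination number is 2.
A d¹⁰ ion with only two ligands adopts a linear arrangement (sp hybridisation; no CFSE preference).

linear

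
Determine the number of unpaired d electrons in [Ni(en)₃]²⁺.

Ethylenediamine is neutral; balancing the +2 overall charge requires Ni(II).
Ni sits in group 10, so the d-electron count is 10 − 2 = 8.
Counting donor atoms: 3×ethylenediamine (bidentate) → 6 donors. Coordination number = 6.
In an octahedral field the d⁸ configuration is t₂g⁶e_g² (only one arrangement possible), giving 2 unpaired electrons.

2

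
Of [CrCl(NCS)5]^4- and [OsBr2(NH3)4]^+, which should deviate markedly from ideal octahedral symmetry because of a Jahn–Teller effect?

[CrCl(NCS)5]^4-

[CrCl(NCS)5]^4-: Summing ligand charges against the −4 overall charge gives an oxidation state of +2 for chromium. Chromium is a group-6 element; Cr(II) is therefore d⁴. Chloride and isothiocyanate are weak-field ligands for a first-row metal, so the complex is high-spin. The t₂g³e_g¹ (high-spin) configuration has an unevenly filled e_g set; the Jahn–Teller theorem predicts a tetragonal distortion (typically axial elongation) to lift the degeneracy.
[OsBr2(NH3)4]^+: Each bromide is −1; ammonia is neutral; balancing the +1 overall charge requires Os(III). Group 8 minus oxidation state 3 gives a d⁵ configuration. A 5d ion has a large Δₒ and is invariably low-spin. The d⁵ configuration leaves the e_g set evenly filled (or empty) — no strong Jahn–Teller driving force.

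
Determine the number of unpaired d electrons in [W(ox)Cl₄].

0 unpaired electrons

Each oxalate is −2; each chloride is −1; balancing the 0 overall charge requires W(VI).
W sits in group 6, so the d-electron count is 6 − 6 = 0.
Counting donor atoms: 1×oxalate (bidentate) → 2 donors; 4×chloride (monodentate) → 4 donors. Coordination number = 6.
In an octahedral field the d⁰ configuration is t₂g⁰e_g⁰, giving 0 unpaired electrons.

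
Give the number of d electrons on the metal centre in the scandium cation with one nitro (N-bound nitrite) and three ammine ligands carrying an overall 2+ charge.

Each nitro (N-bound nitrite) is −1; ammonia is neutral; balancing the +2 overall charge requires Sc(III).
Scandium is a group-3 element; Sc(III) is therefore d⁰.

d0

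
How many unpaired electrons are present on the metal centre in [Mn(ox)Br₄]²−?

3 unpaired electrons

Each oxalate is −2; each bromide is −1; balancing the −2 overall charge requires Mn(IV).
Group 7 minus oxidation state 4 gives a d³ configuration.
Counting donor atoms: 1×oxalate (bidentate) → 2 donors; 4×bromide (monodentate) → 4 donors. Coordination number = 6.
In an octahedral field the d³ configuration is t₂g³e_g⁰ (only one arrangement possible), giving 3 unpaired electrons.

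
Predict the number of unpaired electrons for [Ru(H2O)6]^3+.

Summing ligand charges against the +3 overall charge gives an oxidation state of +3 for ruthenium.
Group 8 minus oxidation state 3 gives a d⁵ configuration.
The spin state decides the count: a 4d ion has a large Δₒ and is invariably low-spin.
An octahedral low-spin d⁵ ion is t₂g⁵e_g⁰, giving 1 unpaired electron.

1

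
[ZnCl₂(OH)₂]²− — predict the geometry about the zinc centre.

Ligand charges: each chloride is −1; each hydroxide is −1. With an overall charge of −2 the zinc centre must be in the +2 oxidation state.
Group 12 minus oxidation state 2 gives a d¹⁰ configuration.
Coordination number: 4.
A d¹⁰ ion has no crystal-field stabilisation preference between square planar and tetrahedral, so four ligands adopt the sterically favoured tetrahedral geometry.

tetrahedral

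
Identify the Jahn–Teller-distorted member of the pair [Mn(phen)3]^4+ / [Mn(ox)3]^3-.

[Mn(ox)3]^3-

[Mn(phen)3]^4+: Summing ligand charges against the +4 overall charge gives an oxidation state of +4 for manganese. Mn sits in group 7, so the d-electron count is 7 − 4 = 3. The d³ configuration leaves the e_g set evenly filled (or empty) — no strong Jahn–Teller driving force.
[Mn(ox)3]^3-: Ligand charges: each oxalate is −2. With an overall charge of −3 the manganese centre must be in the +3 oxidation state. Mn sits in group 7, so the d-electron count is 7 − 3 = 4. Oxalate is a weak-field ligand for a first-row metal, so the complex is high-spin. The t₂g³e_g¹ (high-spin) configuration has an unevenly filled e_g set; the Jahn–Teller theorem predicts a tetragonal distortion (typically axial elongation) to lift the degeneracy.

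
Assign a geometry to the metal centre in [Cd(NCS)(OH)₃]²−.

tetrahedral

Summing ligand charges against the −2 overall charge gives an oxidation state of +2 for cadmium.
Cd sits in group 12, so the d-electron count is 12 − 2 = 10.
With 4 monodentate ligands the coordination number is 4.
A d¹⁰ ion has no crystal-field stabilisation preference between square planar and tetrahedral, so four ligands adopt the sterically favoured tetrahedral geometry.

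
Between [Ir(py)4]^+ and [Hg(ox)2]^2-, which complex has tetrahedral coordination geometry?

For [Ir(py)4]^+: Summing ligand charges against the +1 overall charge gives an oxidation state of +1 for iridium. Iridium is a group-9 element; Ir(I) is therefore d⁸. A 5d d⁸ ion has a large crystal-field splitting; square planar leaves the high-energy d_{x²−y²} orbital empty and maximises CFSE. → square planar.
For [Hg(ox)2]^2-: Ligand charges: each oxalate is −2. With an overall charge of −2 the mercury centre must be in the +2 oxidation state. Group 12 minus oxidation state 2 gives a d¹⁰ configuration. A d¹⁰ ion has no crystal-field stabilisation preference between square planar and tetrahedral, so four ligands adopt the sterically favoured tetrahedral geometry. → tetrahedral.

[Hg(ox)2]^2-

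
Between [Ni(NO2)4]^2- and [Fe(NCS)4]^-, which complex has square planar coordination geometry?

For [Ni(NO2)4]^2-: Summing ligand charges against the −2 overall charge gives an oxidation state of +2 for nickel. Group 10 minus oxidation state 2 gives a d⁸ configuration. Nitro (N-bound nitrite) is a strong-field ligand (high in the spectrochemical series). A 3d d⁸ ion with strong-field ligands gains enough CFSE to favour square planar over tetrahedral. → square planar.
For [Fe(NCS)4]^-: Each isothiocyanate is −1; balancing the −1 overall charge requires Fe(III). Fe sits in group 8, so the d-electron count is 8 − 3 = 5. A high-spin d⁵ ion has zero CFSE in either geometry, so four ligands adopt the sterically favoured tetrahedral geometry. → tetrahedral.

[Ni(NO2)4]^2-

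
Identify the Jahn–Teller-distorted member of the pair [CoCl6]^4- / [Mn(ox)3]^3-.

[CoCl6]^4-: Summing ligand charges against the −4 overall charge gives an oxidation state of +2 for cobalt. Co sits in group 9, so the d-electron count is 9 − 2 = 7. Chloride is a weak-field ligand for a first-row metal, so the complex is high-spin. The d⁷ configuration leaves the e_g set evenly filled (or empty) — no strong Jahn–Teller driving force.
[Mn(ox)3]^3-: Ligand charges: each oxalate is −2. With an overall charge of −3 the manganese centre must be in the +3 oxidation state. Group 7 minus oxidation state 3 gives a d⁴ configuration. Oxalate is a weak-field ligand for a first-row metal, so the complex is high-spin. The t₂g³e_g¹ (high-spin) configuration has an unevenly filled e_g set; the Jahn–Teller theorem predicts a tetragonal distortion (typically axial elongation) to lift the degeneracy.

[Mn(ox)3]^3-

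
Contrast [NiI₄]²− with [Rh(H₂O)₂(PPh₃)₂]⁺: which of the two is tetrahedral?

[NiI₄]²−

For [NiI₄]²−: Each iodide is −1; balancing the −2 overall charge requires Ni(II). Ni sits in group 10, so the d-electron count is 10 − 2 = 8. Iodide is a weak-field ligand. With weak-field ligands the CFSE gain from square planar is small, so a 3d d⁸ ion takes the sterically preferred tetrahedral geometry. → tetrahedral.
For [Rh(H₂O)₂(PPh₃)₂]⁺: Water is neutral; triphenylphosphine is neutral; balancing the +1 overall charge requires Rh(I). Rh sits in group 9, so the d-electron count is 9 − 1 = 8. A 4d d⁸ ion has a large crystal-field splitting; square planar leaves the high-energy d_{x²−y²} orbital empty and maximises CFSE. → square planar.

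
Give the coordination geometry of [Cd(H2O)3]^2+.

trigonal planar

Ligand charges: water is neutral. With an overall charge of +2 the cadmium centre must be in the +2 oxidation state.
Group 12 minus oxidation state 2 gives a d¹⁰ configuration.
Coordination number: 3.
Three ligands around a d¹⁰ centre minimise repulsion in a trigonal-planar arrangement.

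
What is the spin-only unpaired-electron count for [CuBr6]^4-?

Each bromide is −1; balancing the −4 overall charge requires Cu(II).
Copper is a group-11 element; Cu(II) is therefore d⁹.
In an octahedral field the d⁹ configuration is t₂g⁶e_g³ (only one arrangement possible), giving 1 unpaired electron.

1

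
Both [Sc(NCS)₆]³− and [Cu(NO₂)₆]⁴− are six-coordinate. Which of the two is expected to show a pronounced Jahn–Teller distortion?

[Sc(NCS)₆]³−: Summing ligand charges against the −3 overall charge gives an oxidation state of +3 for scandium. Scandium is a group-3 element; Sc(III) is therefore d⁰. The d⁰ configuration leaves the e_g set evenly filled (or empty) — no strong Jahn–Teller driving force.
[Cu(NO₂)₆]⁴−: Summing ligand charges against the −4 overall charge gives an oxidation state of +2 for copper. Cu sits in group 11, so the d-electron count is 11 − 2 = 9. The t₂g⁶e_g³ configuration has an unevenly filled e_g set; the Jahn–Teller theorem predicts a tetragonal distortion (typically axial elongation) to lift the degeneracy.

[Cu(NO₂)₆]⁴−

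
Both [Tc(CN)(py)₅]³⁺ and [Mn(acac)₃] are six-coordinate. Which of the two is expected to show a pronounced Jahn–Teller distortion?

[Mn(acac)₃]

[Tc(CN)(py)₅]³⁺: Ligand charges: each cyanide is −1; pyridine is neutral. With an overall charge of +3 the technetium centre must be in the +4 oxidation state. Group 7 minus oxidation state 4 gives a d³ configuration. The d³ configuration leaves the e_g set evenly filled (or empty) — no strong Jahn–Teller driving force.
[Mn(acac)₃]: Summing ligand charges against the 0 overall charge gives an oxidation state of +3 for manganese. Mn sits in group 7, so the d-electron count is 7 − 3 = 4. Acetylacetonate is a weak-field ligand for a first-row metal, so the complex is high-spin. The t₂g³e_g¹ (high-spin) configuration has an unevenly filled e_g set; the Jahn–Teller theorem predicts a tetragonal distortion (typically axial elongation) to lift the degeneracy.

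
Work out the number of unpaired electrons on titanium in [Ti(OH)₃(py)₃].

Summing ligand charges against the 0 overall charge gives an oxidation state of +3 for titanium.
Titanium is a group-4 element; Ti(III) is therefore d¹.
In an octahedral field the d¹ configuration is t₂g¹e_g⁰ (only one arrangement possible), giving 1 unpaired electron.

1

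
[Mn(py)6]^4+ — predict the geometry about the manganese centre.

octahedral

Summing ligand charges against the +4 overall charge gives an oxidation state of +4 for manganese.
Group 7 minus oxidation state 4 gives a d³ configuration.
Coordination number: 6.
Six donors around a single metal centre give an octahedral coordination sphere.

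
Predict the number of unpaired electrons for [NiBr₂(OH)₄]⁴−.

Summing ligand charges against the −4 overall charge gives an oxidation state of +2 for nickel.
Nickel is a group-10 element; Ni(II) is therefore d⁸.
In an octahedral field the d⁸ configuration is t₂g⁶e_g² (only one arrangement possible), giving 2 unpaired electrons.

2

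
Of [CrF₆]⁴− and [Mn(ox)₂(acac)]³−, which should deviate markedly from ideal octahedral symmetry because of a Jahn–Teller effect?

[CrF₆]⁴−: Ligand charges: each fluoride is −1. With an overall charge of −4 the chromium centre must be in the +2 oxidation state. Group 6 minus oxidation state 2 gives a d⁴ configuration. Fluoride is a weak-field ligand for a first-row metal, so the complex is high-spin. The t₂g³e_g¹ (high-spin) configuration has an unevenly filled e_g set; the Jahn–Teller theorem predicts a tetragonal distortion (typically axial elongation) to lift the degeneracy.
[Mn(ox)₂(acac)]³−: Summing ligand charges against the −3 overall charge gives an oxidation state of +2 for manganese. Group 7 minus oxidation state 2 gives a d⁵ configuration. Acetylacetonate and oxalate are weak-field ligands for a first-row metal, so the complex is high-spin. The d⁵ configuration leaves the e_g set evenly filled (or empty) — no strong Jahn–Teller driving force.

[CrF₆]⁴−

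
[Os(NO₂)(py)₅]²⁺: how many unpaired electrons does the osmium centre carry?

Each nitro (N-bound nitrite) is −1; pyridine is neutral; balancing the +2 overall charge requires Os(III).
Group 8 minus oxidation state 3 gives a d⁵ configuration.
The spin state decides the count: a 5d ion has a large Δₒ and is invariably low-spin.
An octahedral low-spin d⁵ ion is t₂g⁵e_g⁰, giving 1 unpaired electron.

1 unpaired electron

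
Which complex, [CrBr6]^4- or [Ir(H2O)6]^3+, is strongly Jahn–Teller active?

[CrBr6]^4-

[CrBr6]^4-: Summing ligand charges against the −4 overall charge gives an oxidation state of +2 for chromium. Cr sits in group 6, so the d-electron count is 6 − 2 = 4. Bromide is a weak-field ligand for a first-row metal, so the complex is high-spin. The t₂g³e_g¹ (high-spin) configuration has an unevenly filled e_g set; the Jahn–Teller theorem predicts a tetragonal distortion (typically axial elongation) to lift the degeneracy.
[Ir(H2O)6]^3+: Water is neutral; balancing the +3 overall charge requires Ir(III). Group 9 minus oxidation state 3 gives a d⁶ configuration. A 5d ion has a large Δₒ and is invariably low-spin. The d⁶ configuration leaves the e_g set evenly filled (or empty) — no strong Jahn–Teller driving force.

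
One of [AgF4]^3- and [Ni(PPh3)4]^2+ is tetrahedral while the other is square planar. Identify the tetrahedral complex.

[AgF4]^3-

For [AgF4]^3-: Ligand charges: each fluoride is −1. With an overall charge of −3 the silver centre must be in the +1 oxidation state. Ag sits in group 11, so the d-electron count is 11 − 1 = 10. A d¹⁰ ion has no crystal-field stabilisation preference between square planar and tetrahedral, so four ligands adopt the sterically favoured tetrahedral geometry. → tetrahedral.
For [Ni(PPh3)4]^2+: Ligand charges: triphenylphosphine is neutral. With an overall charge of +2 the nickel centre must be in the +2 oxidation state. Ni sits in group 10, so the d-electron count is 10 − 2 = 8. Triphenylphosphine is a strong-field ligand (high in the spectrochemical series). A 3d d⁸ ion with strong-field ligands gains enough CFSE to favour square planar over tetrahedral. → square planar.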